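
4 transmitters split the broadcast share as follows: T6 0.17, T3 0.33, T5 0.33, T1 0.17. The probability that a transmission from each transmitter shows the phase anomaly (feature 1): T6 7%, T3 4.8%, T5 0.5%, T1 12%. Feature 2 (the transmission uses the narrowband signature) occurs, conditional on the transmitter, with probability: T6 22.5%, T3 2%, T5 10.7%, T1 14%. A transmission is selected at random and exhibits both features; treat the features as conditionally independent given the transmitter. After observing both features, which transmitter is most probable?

Prior × likelihood for each hypothesis:
  T6: 0.17 × 0.07 × 0.225 = 0.0026775
  T3: 0.33 × 0.048 × 0.02 = 0.0003168
  T5: 0.33 × 0.005 × 0.107 = 0.00017655
  T1: 0.17 × 0.12 × 0.14 = 0.002856
Total = 0.00602685.
Largest term belongs to T1, so T1 is most probable.

T1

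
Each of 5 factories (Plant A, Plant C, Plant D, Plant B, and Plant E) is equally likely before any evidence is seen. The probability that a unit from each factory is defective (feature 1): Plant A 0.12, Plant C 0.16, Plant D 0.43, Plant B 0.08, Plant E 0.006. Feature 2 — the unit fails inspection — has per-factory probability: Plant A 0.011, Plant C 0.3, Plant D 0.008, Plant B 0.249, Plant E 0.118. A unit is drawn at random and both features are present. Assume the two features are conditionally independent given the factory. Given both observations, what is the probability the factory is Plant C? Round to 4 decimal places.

With a uniform prior (1/5 each), posterior ∝ likelihood:
  Plant A: 0.12 × 0.011 = 0.00132
  Plant C: 0.16 × 0.3 = 0.048
  Plant D: 0.43 × 0.008 = 0.00344
  Plant B: 0.08 × 0.249 = 0.01992
  Plant E: 0.006 × 0.118 = 0.000708
Total = 0.073388.
P(Plant C | evidence) = 0.048 / 0.073388 ≈ 0.6541.

0.6541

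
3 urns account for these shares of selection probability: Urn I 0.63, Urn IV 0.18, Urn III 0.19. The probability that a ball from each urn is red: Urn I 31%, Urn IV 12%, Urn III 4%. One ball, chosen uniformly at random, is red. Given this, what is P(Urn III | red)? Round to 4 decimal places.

Compute prior × likelihood for every hypothesis:
  Urn I: 0.63 × 0.31 = 0.1953
  Urn IV: 0.18 × 0.12 = 0.0216
  Urn III: 0.19 × 0.04 = 0.0076
Normalizing constant = 0.2245.
P(Urn III | evidence) = 0.0076 / 0.2245 ≈ 0.0339.

0.0339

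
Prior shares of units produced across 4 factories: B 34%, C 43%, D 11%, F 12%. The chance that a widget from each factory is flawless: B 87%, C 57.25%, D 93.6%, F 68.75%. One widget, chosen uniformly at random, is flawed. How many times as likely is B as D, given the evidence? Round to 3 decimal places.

6.278

Taking complements, P(flawed | each) = B 0.13, C 0.4275, D 0.064, F 0.3125.
Unnormalized posteriors (prior × likelihood):
  B: 0.34 × 0.13 = 0.0442
  C: 0.43 × 0.4275 = 0.183825
  D: 0.11 × 0.064 = 0.00704
  F: 0.12 × 0.3125 = 0.0375
Total = 0.272565.
The ratio is 0.0442 / 0.00704 (the normalizer cancels) = 6.278.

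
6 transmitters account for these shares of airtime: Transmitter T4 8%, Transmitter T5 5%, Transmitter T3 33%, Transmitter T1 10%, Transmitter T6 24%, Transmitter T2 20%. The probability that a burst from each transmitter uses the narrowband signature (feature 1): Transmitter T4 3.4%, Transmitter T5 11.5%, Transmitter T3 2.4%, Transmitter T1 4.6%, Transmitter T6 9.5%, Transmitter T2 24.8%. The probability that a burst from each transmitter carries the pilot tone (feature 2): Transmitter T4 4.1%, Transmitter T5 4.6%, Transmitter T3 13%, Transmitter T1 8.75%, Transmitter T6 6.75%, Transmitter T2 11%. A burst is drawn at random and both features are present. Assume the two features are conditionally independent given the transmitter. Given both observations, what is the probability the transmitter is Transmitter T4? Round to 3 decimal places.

By Bayes' rule, posterior ∝ prior × likelihood:
  Transmitter T4: 0.08 × 0.034 × 0.041 = 0.00011152
  Transmitter T5: 0.05 × 0.115 × 0.046 = 0.0002645
  Transmitter T3: 0.33 × 0.024 × 0.13 = 0.0010296
  Transmitter T1: 0.1 × 0.046 × 0.0875 = 0.0004025
  Transmitter T6: 0.24 × 0.095 × 0.0675 = 0.001539
  Transmitter T2: 0.2 × 0.248 × 0.11 = 0.005456
Total = 0.00880312.
P(Transmitter T4 | evidence) = 0.00011152 / 0.00880312 ≈ 0.013.

0.013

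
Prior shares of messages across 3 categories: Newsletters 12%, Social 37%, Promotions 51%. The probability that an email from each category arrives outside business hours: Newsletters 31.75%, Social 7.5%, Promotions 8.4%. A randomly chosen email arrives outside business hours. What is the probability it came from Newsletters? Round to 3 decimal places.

0.351

Unnormalized posteriors (prior × likelihood):
  Newsletters: 0.12 × 0.3175 = 0.0381
  Social: 0.37 × 0.075 = 0.02775
  Promotions: 0.51 × 0.084 = 0.04284
Sum = 0.10869.
P(Newsletters | evidence) = 0.0381 / 0.10869 ≈ 0.351.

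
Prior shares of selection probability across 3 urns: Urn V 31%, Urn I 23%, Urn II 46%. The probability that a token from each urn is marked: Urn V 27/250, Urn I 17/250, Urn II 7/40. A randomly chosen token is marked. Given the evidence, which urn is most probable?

Urn II

Compute prior × likelihood for every hypothesis:
  Urn V: 0.31 × 0.108 = 0.03348
  Urn I: 0.23 × 0.068 = 0.01564
  Urn II: 0.46 × 0.175 = 0.0805
Normalizing constant = 0.12962.
Largest term belongs to Urn II, so Urn II is most probable.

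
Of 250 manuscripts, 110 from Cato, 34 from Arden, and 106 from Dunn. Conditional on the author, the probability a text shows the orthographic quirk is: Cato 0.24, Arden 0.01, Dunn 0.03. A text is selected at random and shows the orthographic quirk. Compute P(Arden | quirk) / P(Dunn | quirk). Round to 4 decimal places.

0.1069

Unnormalized posteriors (prior × likelihood):
  Cato: 0.44 × 0.24 = 0.1056
  Arden: 0.136 × 0.01 = 0.00136
  Dunn: 0.424 × 0.03 = 0.01272
Normalizing constant = 0.11968.
The ratio is 0.00136 / 0.01272 (the normalizer cancels) = 0.1069.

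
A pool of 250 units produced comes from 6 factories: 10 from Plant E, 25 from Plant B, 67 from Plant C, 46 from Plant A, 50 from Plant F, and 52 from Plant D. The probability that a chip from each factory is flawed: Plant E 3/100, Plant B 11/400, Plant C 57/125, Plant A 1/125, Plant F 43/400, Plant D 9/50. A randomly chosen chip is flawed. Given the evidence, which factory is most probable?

Plant C

Prior × likelihood for each hypothesis:
  Plant E: 0.04 × 0.03 = 0.0012
  Plant B: 0.1 × 0.0275 = 0.00275
  Plant C: 0.268 × 0.456 = 0.122208
  Plant A: 0.184 × 0.008 = 0.001472
  Plant F: 0.2 × 0.1075 = 0.0215
  Plant D: 0.208 × 0.18 = 0.03744
Normalizing constant = 0.18657.
Largest term belongs to Plant C, so Plant C is most probable.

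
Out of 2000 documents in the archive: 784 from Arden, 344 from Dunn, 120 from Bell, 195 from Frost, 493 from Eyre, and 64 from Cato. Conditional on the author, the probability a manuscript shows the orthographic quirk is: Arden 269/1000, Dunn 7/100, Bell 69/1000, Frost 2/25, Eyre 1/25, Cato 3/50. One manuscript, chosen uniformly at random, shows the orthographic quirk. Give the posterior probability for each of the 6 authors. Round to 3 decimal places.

Arden 0.747, Dunn 0.085, Bell 0.029, Frost 0.055, Eyre 0.070, Cato 0.014

Prior × likelihood for each hypothesis:
  Arden: 0.392 × 0.269 = 0.105448
  Dunn: 0.172 × 0.07 = 0.01204
  Bell: 0.06 × 0.069 = 0.00414
  Frost: 0.0975 × 0.08 = 0.0078
  Eyre: 0.2465 × 0.04 = 0.00986
  Cato: 0.032 × 0.06 = 0.00192
Total = 0.141208.
P(Arden | quirk) = 0.105448/0.141208 ≈ 0.747
P(Dunn | quirk) = 0.01204/0.141208 ≈ 0.085
P(Bell | quirk) = 0.00414/0.141208 ≈ 0.029
P(Frost | quirk) = 0.0078/0.141208 ≈ 0.055
P(Eyre | quirk) = 0.00986/0.141208 ≈ 0.070
P(Cato | quirk) = 0.00192/0.141208 ≈ 0.014
(Check: 0.747+0.085+0.029+0.055+0.070+0.014 = 1.000.)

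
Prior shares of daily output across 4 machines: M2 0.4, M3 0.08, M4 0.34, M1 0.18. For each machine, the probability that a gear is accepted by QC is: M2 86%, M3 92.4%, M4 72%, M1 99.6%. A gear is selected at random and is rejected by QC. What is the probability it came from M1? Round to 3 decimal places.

0.005

Taking complements, P(rejected | each) = M2 0.14, M3 0.076, M4 0.28, M1 0.004.
Unnormalized posteriors (prior × likelihood):
  M2: 0.4 × 0.14 = 0.056
  M3: 0.08 × 0.076 = 0.00608
  M4: 0.34 × 0.28 = 0.0952
  M1: 0.18 × 0.004 = 0.00072
Sum = 0.158.
P(M1 | evidence) = 0.00072 / 0.158 ≈ 0.005.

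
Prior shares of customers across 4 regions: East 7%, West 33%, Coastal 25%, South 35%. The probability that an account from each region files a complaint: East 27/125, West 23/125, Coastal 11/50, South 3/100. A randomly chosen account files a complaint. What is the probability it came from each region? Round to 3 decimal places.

Unnormalized posteriors (prior × likelihood):
  East: 0.07 × 0.216 = 0.01512
  West: 0.33 × 0.184 = 0.06072
  Coastal: 0.25 × 0.22 = 0.055
  South: 0.35 × 0.03 = 0.0105
Total = 0.14134.
P(East | complaint) = 0.01512/0.14134 ≈ 0.107
P(West | complaint) = 0.06072/0.14134 ≈ 0.430
P(Coastal | complaint) = 0.055/0.14134 ≈ 0.389
P(South | complaint) = 0.0105/0.14134 ≈ 0.074

East 0.107, West 0.430, Coastal 0.389, South 0.074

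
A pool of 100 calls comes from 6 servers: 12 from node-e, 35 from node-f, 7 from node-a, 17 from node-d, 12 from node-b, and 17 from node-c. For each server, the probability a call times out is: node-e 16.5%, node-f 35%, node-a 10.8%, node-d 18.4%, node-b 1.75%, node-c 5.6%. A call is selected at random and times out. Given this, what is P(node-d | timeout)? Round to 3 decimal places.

0.162

Prior × likelihood for each hypothesis:
  node-e: 0.12 × 0.165 = 0.0198
  node-f: 0.35 × 0.35 = 0.1225
  node-a: 0.07 × 0.108 = 0.00756
  node-d: 0.17 × 0.184 = 0.03128
  node-b: 0.12 × 0.0175 = 0.0021
  node-c: 0.17 × 0.056 = 0.00952
Total = 0.19276.
P(node-d | evidence) = 0.03128 / 0.19276 ≈ 0.162.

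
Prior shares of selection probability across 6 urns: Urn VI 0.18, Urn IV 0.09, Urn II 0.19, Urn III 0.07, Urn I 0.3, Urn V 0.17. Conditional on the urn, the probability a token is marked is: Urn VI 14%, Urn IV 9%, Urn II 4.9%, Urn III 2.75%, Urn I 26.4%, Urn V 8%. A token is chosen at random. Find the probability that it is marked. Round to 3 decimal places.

0.137

By Bayes' rule, posterior ∝ prior × likelihood:
  Urn VI: 0.18 × 0.14 = 0.0252
  Urn IV: 0.09 × 0.09 = 0.0081
  Urn II: 0.19 × 0.049 = 0.00931
  Urn III: 0.07 × 0.0275 = 0.001925
  Urn I: 0.3 × 0.264 = 0.0792
  Urn V: 0.17 × 0.08 = 0.0136
P(marked) = 0.0252 + 0.0081 + 0.00931 + 0.001925 + 0.0792 + 0.0136 = 0.137335 → 0.137.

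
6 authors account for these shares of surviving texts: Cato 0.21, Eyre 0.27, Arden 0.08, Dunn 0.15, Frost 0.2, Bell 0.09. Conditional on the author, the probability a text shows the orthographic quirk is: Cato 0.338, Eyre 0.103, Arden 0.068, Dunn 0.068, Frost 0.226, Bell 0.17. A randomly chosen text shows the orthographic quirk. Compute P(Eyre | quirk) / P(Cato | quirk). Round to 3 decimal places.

Prior × likelihood for each hypothesis:
  Cato: 0.21 × 0.338 = 0.07098
  Eyre: 0.27 × 0.103 = 0.02781
  Arden: 0.08 × 0.068 = 0.00544
  Dunn: 0.15 × 0.068 = 0.0102
  Frost: 0.2 × 0.226 = 0.0452
  Bell: 0.09 × 0.17 = 0.0153
Sum = 0.17493.
The ratio is 0.02781 / 0.07098 (the normalizer cancels) = 0.392.

0.392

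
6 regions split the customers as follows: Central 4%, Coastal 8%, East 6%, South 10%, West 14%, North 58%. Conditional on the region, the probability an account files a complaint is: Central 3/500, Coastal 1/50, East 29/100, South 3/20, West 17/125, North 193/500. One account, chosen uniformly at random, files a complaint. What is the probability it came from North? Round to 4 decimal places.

Unnormalized posteriors (prior × likelihood):
  Central: 0.04 × 0.006 = 0.00024
  Coastal: 0.08 × 0.02 = 0.0016
  East: 0.06 × 0.29 = 0.0174
  South: 0.1 × 0.15 = 0.015
  West: 0.14 × 0.136 = 0.01904
  North: 0.58 × 0.386 = 0.22388
Sum = 0.27716.
P(North | evidence) = 0.22388 / 0.27716 ≈ 0.8078.

0.8078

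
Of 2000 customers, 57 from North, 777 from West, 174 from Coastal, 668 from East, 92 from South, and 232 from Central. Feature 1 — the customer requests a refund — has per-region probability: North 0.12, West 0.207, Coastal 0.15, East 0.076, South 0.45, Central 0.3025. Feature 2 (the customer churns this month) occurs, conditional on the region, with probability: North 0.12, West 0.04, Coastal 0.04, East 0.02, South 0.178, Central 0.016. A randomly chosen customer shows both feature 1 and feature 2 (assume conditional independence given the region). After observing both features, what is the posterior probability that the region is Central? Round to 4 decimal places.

Compute prior × likelihood for every hypothesis:
  North: 0.0285 × 0.12 × 0.12 = 0.0004104
  West: 0.3885 × 0.207 × 0.04 = 0.00321678
  Coastal: 0.087 × 0.15 × 0.04 = 0.000522
  East: 0.334 × 0.076 × 0.02 = 0.00050768
  South: 0.046 × 0.45 × 0.178 = 0.0036846
  Central: 0.116 × 0.3025 × 0.016 = 0.00056144
Total = 0.0089029.
P(Central | evidence) = 0.00056144 / 0.0089029 ≈ 0.0631.

0.0631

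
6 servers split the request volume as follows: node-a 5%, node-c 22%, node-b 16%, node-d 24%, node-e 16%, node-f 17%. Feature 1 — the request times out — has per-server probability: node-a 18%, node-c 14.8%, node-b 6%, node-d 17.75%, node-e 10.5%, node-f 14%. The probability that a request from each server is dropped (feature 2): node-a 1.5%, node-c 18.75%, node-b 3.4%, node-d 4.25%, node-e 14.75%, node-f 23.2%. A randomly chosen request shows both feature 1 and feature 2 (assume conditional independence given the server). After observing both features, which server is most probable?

Compute prior × likelihood for every hypothesis:
  node-a: 0.05 × 0.18 × 0.015 = 0.000135
  node-c: 0.22 × 0.148 × 0.1875 = 0.006105
  node-b: 0.16 × 0.06 × 0.034 = 0.0003264
  node-d: 0.24 × 0.1775 × 0.0425 = 0.0018105
  node-e: 0.16 × 0.105 × 0.1475 = 0.002478
  node-f: 0.17 × 0.14 × 0.232 = 0.0055216
Normalizing constant = 0.0163765.
Largest term belongs to node-c, so node-c is most probable.

node-c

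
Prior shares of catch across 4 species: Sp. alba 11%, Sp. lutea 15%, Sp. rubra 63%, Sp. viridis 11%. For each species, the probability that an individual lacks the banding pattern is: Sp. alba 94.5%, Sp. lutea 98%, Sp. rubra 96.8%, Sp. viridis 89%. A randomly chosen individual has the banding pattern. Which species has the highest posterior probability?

Sp. rubra

Taking complements, P(banded | each) = Sp. alba 0.055, Sp. lutea 0.02, Sp. rubra 0.032, Sp. viridis 0.11.
Compute prior × likelihood for every hypothesis:
  Sp. alba: 0.11 × 0.055 = 0.00605
  Sp. lutea: 0.15 × 0.02 = 0.003
  Sp. rubra: 0.63 × 0.032 = 0.02016
  Sp. viridis: 0.11 × 0.11 = 0.0121
Total = 0.04131.
Largest term belongs to Sp. rubra, so Sp. rubra is most probable.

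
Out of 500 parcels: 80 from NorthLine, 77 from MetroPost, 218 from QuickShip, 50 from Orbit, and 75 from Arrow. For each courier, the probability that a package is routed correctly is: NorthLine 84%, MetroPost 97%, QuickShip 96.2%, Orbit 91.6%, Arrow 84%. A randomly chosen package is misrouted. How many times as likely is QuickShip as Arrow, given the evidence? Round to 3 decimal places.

0.690

Taking complements, P(misrouted | each) = NorthLine 0.16, MetroPost 0.03, QuickShip 0.038, Orbit 0.084, Arrow 0.16.
Compute prior × likelihood for every hypothesis:
  NorthLine: 0.16 × 0.16 = 0.0256
  MetroPost: 0.154 × 0.03 = 0.00462
  QuickShip: 0.436 × 0.038 = 0.016568
  Orbit: 0.1 × 0.084 = 0.0084
  Arrow: 0.15 × 0.16 = 0.024
Normalizing constant = 0.079188.
The ratio is 0.016568 / 0.024 (the normalizer cancels) = 0.690.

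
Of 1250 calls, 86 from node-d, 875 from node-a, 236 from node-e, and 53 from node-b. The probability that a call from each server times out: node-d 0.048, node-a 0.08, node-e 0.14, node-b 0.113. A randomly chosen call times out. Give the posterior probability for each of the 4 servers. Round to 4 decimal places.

Prior × likelihood for each hypothesis:
  node-d: 0.0688 × 0.048 = 0.0033024
  node-a: 0.7 × 0.08 = 0.056
  node-e: 0.1888 × 0.14 = 0.026432
  node-b: 0.0424 × 0.113 = 0.0047912
Sum = 0.0905256.
P(node-d | timeout) = 0.0033024/0.0905256 ≈ 0.0365
P(node-a | timeout) = 0.056/0.0905256 ≈ 0.6186
P(node-e | timeout) = 0.026432/0.0905256 ≈ 0.2920
P(node-b | timeout) = 0.0047912/0.0905256 ≈ 0.0529

node-d 0.0365, node-a 0.6186, node-e 0.2920, node-b 0.0529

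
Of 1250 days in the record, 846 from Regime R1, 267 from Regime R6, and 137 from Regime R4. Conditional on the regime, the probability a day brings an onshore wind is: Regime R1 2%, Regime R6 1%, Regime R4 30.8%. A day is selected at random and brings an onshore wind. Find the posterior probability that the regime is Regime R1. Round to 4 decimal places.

Prior × likelihood for each hypothesis:
  Regime R1: 0.6768 × 0.02 = 0.013536
  Regime R6: 0.2136 × 0.01 = 0.002136
  Regime R4: 0.1096 × 0.308 = 0.0337568
Total = 0.0494288.
P(Regime R1 | evidence) = 0.013536 / 0.0494288 ≈ 0.2738.

0.2738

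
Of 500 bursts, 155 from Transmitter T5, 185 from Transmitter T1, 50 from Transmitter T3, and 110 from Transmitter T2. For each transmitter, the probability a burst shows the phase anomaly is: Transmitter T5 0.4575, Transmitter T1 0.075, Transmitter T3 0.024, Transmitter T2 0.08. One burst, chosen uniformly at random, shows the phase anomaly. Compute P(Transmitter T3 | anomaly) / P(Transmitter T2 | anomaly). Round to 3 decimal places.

0.136

Unnormalized posteriors (prior × likelihood):
  Transmitter T5: 0.31 × 0.4575 = 0.141825
  Transmitter T1: 0.37 × 0.075 = 0.02775
  Transmitter T3: 0.1 × 0.024 = 0.0024
  Transmitter T2: 0.22 × 0.08 = 0.0176
Sum = 0.189575.
The ratio is 0.0024 / 0.0176 (the normalizer cancels) = 0.136.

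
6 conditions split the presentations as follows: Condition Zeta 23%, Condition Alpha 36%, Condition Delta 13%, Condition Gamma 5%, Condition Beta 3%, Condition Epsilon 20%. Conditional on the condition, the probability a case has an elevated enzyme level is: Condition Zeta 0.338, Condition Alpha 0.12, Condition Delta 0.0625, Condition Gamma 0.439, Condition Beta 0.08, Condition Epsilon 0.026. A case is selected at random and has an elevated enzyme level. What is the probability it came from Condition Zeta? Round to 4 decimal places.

By Bayes' rule, posterior ∝ prior × likelihood:
  Condition Zeta: 0.23 × 0.338 = 0.07774
  Condition Alpha: 0.36 × 0.12 = 0.0432
  Condition Delta: 0.13 × 0.0625 = 0.008125
  Condition Gamma: 0.05 × 0.439 = 0.02195
  Condition Beta: 0.03 × 0.08 = 0.0024
  Condition Epsilon: 0.2 × 0.026 = 0.0052
Total = 0.158615.
P(Condition Zeta | evidence) = 0.07774 / 0.158615 ≈ 0.4901.

0.4901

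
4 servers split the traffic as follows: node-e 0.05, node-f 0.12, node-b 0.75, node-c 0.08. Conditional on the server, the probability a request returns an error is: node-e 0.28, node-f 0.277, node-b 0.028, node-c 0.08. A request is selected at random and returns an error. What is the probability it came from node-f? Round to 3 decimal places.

0.445

Compute prior × likelihood for every hypothesis:
  node-e: 0.05 × 0.28 = 0.014
  node-f: 0.12 × 0.277 = 0.03324
  node-b: 0.75 × 0.028 = 0.021
  node-c: 0.08 × 0.08 = 0.0064
Sum = 0.07464.
P(node-f | evidence) = 0.03324 / 0.07464 ≈ 0.445.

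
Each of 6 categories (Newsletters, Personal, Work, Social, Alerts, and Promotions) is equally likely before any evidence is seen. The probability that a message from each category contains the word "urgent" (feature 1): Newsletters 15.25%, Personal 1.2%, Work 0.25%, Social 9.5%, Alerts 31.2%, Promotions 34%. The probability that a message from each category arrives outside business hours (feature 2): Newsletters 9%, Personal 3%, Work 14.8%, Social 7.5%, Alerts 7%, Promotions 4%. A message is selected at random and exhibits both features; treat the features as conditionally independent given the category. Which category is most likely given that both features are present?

Alerts

Since the prior is uniform, the posterior is proportional to the likelihood:
  Newsletters: 0.1525 × 0.09 = 0.013725
  Personal: 0.012 × 0.03 = 0.00036
  Work: 0.0025 × 0.148 = 0.00037
  Social: 0.095 × 0.075 = 0.007125
  Alerts: 0.312 × 0.07 = 0.02184
  Promotions: 0.34 × 0.04 = 0.0136
Normalizing constant = 0.05702.
Largest term belongs to Alerts, so Alerts is most probable.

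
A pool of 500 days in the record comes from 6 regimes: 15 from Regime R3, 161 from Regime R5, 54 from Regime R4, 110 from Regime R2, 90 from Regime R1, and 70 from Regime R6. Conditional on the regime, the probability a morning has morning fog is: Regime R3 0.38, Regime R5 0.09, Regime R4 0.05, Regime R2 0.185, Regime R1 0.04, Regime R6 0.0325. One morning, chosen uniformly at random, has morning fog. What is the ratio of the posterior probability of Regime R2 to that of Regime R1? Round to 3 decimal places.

Compute prior × likelihood for every hypothesis:
  Regime R3: 0.03 × 0.38 = 0.0114
  Regime R5: 0.322 × 0.09 = 0.02898
  Regime R4: 0.108 × 0.05 = 0.0054
  Regime R2: 0.22 × 0.185 = 0.0407
  Regime R1: 0.18 × 0.04 = 0.0072
  Regime R6: 0.14 × 0.0325 = 0.00455
Total = 0.09823.
The ratio is 0.0407 / 0.0072 (the normalizer cancels) = 5.653.

5.653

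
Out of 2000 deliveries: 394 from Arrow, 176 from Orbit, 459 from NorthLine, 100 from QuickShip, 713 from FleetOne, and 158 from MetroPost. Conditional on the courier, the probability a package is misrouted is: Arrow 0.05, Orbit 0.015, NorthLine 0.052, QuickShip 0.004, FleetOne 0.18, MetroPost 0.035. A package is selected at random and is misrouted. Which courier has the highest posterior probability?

By Bayes' rule, posterior ∝ prior × likelihood:
  Arrow: 0.197 × 0.05 = 0.00985
  Orbit: 0.088 × 0.015 = 0.00132
  NorthLine: 0.2295 × 0.052 = 0.011934
  QuickShip: 0.05 × 0.004 = 0.0002
  FleetOne: 0.3565 × 0.18 = 0.06417
  MetroPost: 0.079 × 0.035 = 0.002765
Normalizing constant = 0.090239.
Largest term belongs to FleetOne, so FleetOne is most probable.

FleetOne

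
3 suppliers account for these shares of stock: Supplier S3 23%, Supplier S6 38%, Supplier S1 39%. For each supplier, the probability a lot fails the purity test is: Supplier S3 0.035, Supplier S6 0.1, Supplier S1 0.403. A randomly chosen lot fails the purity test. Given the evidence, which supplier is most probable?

Compute prior × likelihood for every hypothesis:
  Supplier S3: 0.23 × 0.035 = 0.00805
  Supplier S6: 0.38 × 0.1 = 0.038
  Supplier S1: 0.39 × 0.403 = 0.15717
Normalizing constant = 0.20322.
Largest term belongs to Supplier S1, so Supplier S1 is most probable.

Supplier S1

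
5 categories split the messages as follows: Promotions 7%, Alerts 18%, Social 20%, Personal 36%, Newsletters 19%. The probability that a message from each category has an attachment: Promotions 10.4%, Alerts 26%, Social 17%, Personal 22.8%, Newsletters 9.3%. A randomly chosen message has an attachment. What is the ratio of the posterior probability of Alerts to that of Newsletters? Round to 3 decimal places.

Compute prior × likelihood for every hypothesis:
  Promotions: 0.07 × 0.104 = 0.00728
  Alerts: 0.18 × 0.26 = 0.0468
  Social: 0.2 × 0.17 = 0.034
  Personal: 0.36 × 0.228 = 0.08208
  Newsletters: 0.19 × 0.093 = 0.01767
Sum = 0.18783.
The ratio is 0.0468 / 0.01767 (the normalizer cancels) = 2.649.

2.649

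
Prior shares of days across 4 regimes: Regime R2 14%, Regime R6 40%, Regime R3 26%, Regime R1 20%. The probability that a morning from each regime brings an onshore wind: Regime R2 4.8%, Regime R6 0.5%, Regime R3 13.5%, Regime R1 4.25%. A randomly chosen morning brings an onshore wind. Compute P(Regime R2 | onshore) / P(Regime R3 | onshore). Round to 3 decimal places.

Prior × likelihood for each hypothesis:
  Regime R2: 0.14 × 0.048 = 0.00672
  Regime R6: 0.4 × 0.005 = 0.002
  Regime R3: 0.26 × 0.135 = 0.0351
  Regime R1: 0.2 × 0.0425 = 0.0085
Normalizing constant = 0.05232.
The ratio is 0.00672 / 0.0351 (the normalizer cancels) = 0.191.

0.191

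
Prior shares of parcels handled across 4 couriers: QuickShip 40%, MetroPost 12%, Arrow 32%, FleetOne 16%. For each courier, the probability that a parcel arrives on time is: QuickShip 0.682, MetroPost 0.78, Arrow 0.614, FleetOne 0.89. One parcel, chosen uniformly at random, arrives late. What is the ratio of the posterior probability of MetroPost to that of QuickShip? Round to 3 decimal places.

0.208

Taking complements, P(late | each) = QuickShip 0.318, MetroPost 0.22, Arrow 0.386, FleetOne 0.11.
By Bayes' rule, posterior ∝ prior × likelihood:
  QuickShip: 0.4 × 0.318 = 0.1272
  MetroPost: 0.12 × 0.22 = 0.0264
  Arrow: 0.32 × 0.386 = 0.12352
  FleetOne: 0.16 × 0.11 = 0.0176
Normalizing constant = 0.29472.
The ratio is 0.0264 / 0.1272 (the normalizer cancels) = 0.208.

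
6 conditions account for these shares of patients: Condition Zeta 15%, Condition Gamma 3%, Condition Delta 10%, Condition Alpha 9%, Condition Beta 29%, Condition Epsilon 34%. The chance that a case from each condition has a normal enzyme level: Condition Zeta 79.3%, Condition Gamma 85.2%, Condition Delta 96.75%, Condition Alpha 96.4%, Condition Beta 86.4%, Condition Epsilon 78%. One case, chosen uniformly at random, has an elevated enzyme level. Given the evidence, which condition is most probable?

Taking complements, P(elevated | each) = Condition Zeta 0.207, Condition Gamma 0.148, Condition Delta 0.0325, Condition Alpha 0.036, Condition Beta 0.136, Condition Epsilon 0.22.
Unnormalized posteriors (prior × likelihood):
  Condition Zeta: 0.15 × 0.207 = 0.03105
  Condition Gamma: 0.03 × 0.148 = 0.00444
  Condition Delta: 0.1 × 0.0325 = 0.00325
  Condition Alpha: 0.09 × 0.036 = 0.00324
  Condition Beta: 0.29 × 0.136 = 0.03944
  Condition Epsilon: 0.34 × 0.22 = 0.0748
Normalizing constant = 0.15622.
Largest term belongs to Condition Epsilon, so Condition Epsilon is most probable.

Condition Epsilon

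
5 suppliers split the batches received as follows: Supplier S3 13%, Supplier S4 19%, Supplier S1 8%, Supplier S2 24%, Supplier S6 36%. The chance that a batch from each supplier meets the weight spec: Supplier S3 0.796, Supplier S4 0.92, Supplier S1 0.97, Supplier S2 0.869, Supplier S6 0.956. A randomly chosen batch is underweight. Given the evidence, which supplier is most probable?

Taking complements, P(underweight | each) = Supplier S3 0.204, Supplier S4 0.08, Supplier S1 0.03, Supplier S2 0.131, Supplier S6 0.044.
Prior × likelihood for each hypothesis:
  Supplier S3: 0.13 × 0.204 = 0.02652
  Supplier S4: 0.19 × 0.08 = 0.0152
  Supplier S1: 0.08 × 0.03 = 0.0024
  Supplier S2: 0.24 × 0.131 = 0.03144
  Supplier S6: 0.36 × 0.044 = 0.01584
Normalizing constant = 0.0914.
Largest term belongs to Supplier S2, so Supplier S2 is most probable.

Supplier S2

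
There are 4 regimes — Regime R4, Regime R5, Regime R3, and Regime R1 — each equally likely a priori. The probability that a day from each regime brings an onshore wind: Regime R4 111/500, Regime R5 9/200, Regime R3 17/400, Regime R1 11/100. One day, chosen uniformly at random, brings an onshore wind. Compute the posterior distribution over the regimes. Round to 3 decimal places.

Regime R4 0.529, Regime R5 0.107, Regime R3 0.101, Regime R1 0.262

With a uniform prior (1/4 each), posterior ∝ likelihood:
  Regime R4: 0.222
  Regime R5: 0.045
  Regime R3: 0.0425
  Regime R1: 0.11
Normalizing constant = 0.4195.
P(Regime R4 | onshore) = 0.222/0.4195 ≈ 0.529
P(Regime R5 | onshore) = 0.045/0.4195 ≈ 0.107
P(Regime R3 | onshore) = 0.0425/0.4195 ≈ 0.101
P(Regime R1 | onshore) = 0.11/0.4195 ≈ 0.262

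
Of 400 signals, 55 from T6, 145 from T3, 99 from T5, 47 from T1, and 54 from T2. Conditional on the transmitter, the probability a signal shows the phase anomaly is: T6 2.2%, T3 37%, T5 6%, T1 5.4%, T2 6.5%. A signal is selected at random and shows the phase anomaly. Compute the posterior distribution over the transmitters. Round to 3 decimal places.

T6 0.018, T3 0.803, T5 0.089, T1 0.038, T2 0.053

Prior × likelihood for each hypothesis:
  T6: 0.1375 × 0.022 = 0.003025
  T3: 0.3625 × 0.37 = 0.134125
  T5: 0.2475 × 0.06 = 0.01485
  T1: 0.1175 × 0.054 = 0.006345
  T2: 0.135 × 0.065 = 0.008775
Normalizing constant = 0.16712.
P(T6 | anomaly) = 0.003025/0.16712 ≈ 0.018
P(T3 | anomaly) = 0.134125/0.16712 ≈ 0.803
P(T5 | anomaly) = 0.01485/0.16712 ≈ 0.089
P(T1 | anomaly) = 0.006345/0.16712 ≈ 0.038
P(T2 | anomaly) = 0.008775/0.16712 ≈ 0.053
(Check: 0.018+0.803+0.089+0.038+0.053 = 1.001.)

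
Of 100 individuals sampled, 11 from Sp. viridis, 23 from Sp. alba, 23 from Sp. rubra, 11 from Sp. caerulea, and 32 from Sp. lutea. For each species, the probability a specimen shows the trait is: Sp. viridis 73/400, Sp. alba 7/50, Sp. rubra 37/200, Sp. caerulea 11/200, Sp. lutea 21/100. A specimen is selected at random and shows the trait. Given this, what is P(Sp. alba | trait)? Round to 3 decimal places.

0.192

Compute prior × likelihood for every hypothesis:
  Sp. viridis: 0.11 × 0.1825 = 0.020075
  Sp. alba: 0.23 × 0.14 = 0.0322
  Sp. rubra: 0.23 × 0.185 = 0.04255
  Sp. caerulea: 0.11 × 0.055 = 0.00605
  Sp. lutea: 0.32 × 0.21 = 0.0672
Normalizing constant = 0.168075.
P(Sp. alba | evidence) = 0.0322 / 0.168075 ≈ 0.192.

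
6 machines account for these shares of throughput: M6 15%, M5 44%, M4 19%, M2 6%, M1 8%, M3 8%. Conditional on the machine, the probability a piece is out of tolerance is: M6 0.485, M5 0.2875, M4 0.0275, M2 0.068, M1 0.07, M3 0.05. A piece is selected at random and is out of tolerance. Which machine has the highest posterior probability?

M5

By Bayes' rule, posterior ∝ prior × likelihood:
  M6: 0.15 × 0.485 = 0.07275
  M5: 0.44 × 0.2875 = 0.1265
  M4: 0.19 × 0.0275 = 0.005225
  M2: 0.06 × 0.068 = 0.00408
  M1: 0.08 × 0.07 = 0.0056
  M3: 0.08 × 0.05 = 0.004
Total = 0.218155.
Largest term belongs to M5, so M5 is most probable.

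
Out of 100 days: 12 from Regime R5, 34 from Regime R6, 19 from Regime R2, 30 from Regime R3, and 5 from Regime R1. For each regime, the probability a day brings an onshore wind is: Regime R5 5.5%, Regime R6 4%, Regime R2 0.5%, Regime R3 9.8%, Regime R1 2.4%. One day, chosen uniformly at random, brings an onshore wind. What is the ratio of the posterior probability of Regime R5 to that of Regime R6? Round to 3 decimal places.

0.485

By Bayes' rule, posterior ∝ prior × likelihood:
  Regime R5: 0.12 × 0.055 = 0.0066
  Regime R6: 0.34 × 0.04 = 0.0136
  Regime R2: 0.19 × 0.005 = 0.00095
  Regime R3: 0.3 × 0.098 = 0.0294
  Regime R1: 0.05 × 0.024 = 0.0012
Sum = 0.05175.
The ratio is 0.0066 / 0.0136 (the normalizer cancels) = 0.485.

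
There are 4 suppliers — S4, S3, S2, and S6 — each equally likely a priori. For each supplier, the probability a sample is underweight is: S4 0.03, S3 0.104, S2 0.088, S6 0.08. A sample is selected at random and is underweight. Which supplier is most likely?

Since the prior is uniform, the posterior is proportional to the likelihood:
  S4: 0.03
  S3: 0.104
  S2: 0.088
  S6: 0.08
Total = 0.302.
Largest term belongs to S3, so S3 is most probable.

S3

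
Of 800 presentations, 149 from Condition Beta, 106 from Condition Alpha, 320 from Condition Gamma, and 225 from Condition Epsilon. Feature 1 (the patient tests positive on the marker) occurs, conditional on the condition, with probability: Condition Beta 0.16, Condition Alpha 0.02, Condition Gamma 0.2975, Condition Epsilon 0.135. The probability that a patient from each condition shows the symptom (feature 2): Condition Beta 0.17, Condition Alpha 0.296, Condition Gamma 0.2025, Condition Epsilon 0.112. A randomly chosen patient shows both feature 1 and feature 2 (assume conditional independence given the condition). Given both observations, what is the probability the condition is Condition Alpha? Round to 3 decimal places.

By Bayes' rule, posterior ∝ prior × likelihood:
  Condition Beta: 0.18625 × 0.16 × 0.17 = 0.005066
  Condition Alpha: 0.1325 × 0.02 × 0.296 = 0.0007844
  Condition Gamma: 0.4 × 0.2975 × 0.2025 = 0.0240975
  Condition Epsilon: 0.28125 × 0.135 × 0.112 = 0.0042525
Normalizing constant = 0.0342004.
P(Condition Alpha | evidence) = 0.0007844 / 0.0342004 ≈ 0.023.

0.023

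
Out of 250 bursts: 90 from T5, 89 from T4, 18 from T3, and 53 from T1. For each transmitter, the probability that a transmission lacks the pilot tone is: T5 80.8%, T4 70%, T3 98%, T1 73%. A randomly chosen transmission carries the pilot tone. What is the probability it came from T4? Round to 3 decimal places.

Taking complements, P(pilot | each) = T5 0.192, T4 0.3, T3 0.02, T1 0.27.
By Bayes' rule, posterior ∝ prior × likelihood:
  T5: 0.36 × 0.192 = 0.06912
  T4: 0.356 × 0.3 = 0.1068
  T3: 0.072 × 0.02 = 0.00144
  T1: 0.212 × 0.27 = 0.05724
Sum = 0.2346.
P(T4 | evidence) = 0.1068 / 0.2346 ≈ 0.455.

0.455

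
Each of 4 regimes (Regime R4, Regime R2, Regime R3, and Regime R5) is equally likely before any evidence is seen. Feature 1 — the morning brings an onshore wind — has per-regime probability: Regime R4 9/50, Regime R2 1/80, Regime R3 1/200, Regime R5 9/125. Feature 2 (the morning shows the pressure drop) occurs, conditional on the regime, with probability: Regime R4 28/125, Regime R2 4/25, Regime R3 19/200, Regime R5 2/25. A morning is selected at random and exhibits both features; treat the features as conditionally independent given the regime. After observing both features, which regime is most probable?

Regime R4

Since the prior is uniform, the posterior is proportional to the likelihood:
  Regime R4: 0.18 × 0.224 = 0.04032
  Regime R2: 0.0125 × 0.16 = 0.002
  Regime R3: 0.005 × 0.095 = 0.000475
  Regime R5: 0.072 × 0.08 = 0.00576
Normalizing constant = 0.048555.
Largest term belongs to Regime R4, so Regime R4 is most probable.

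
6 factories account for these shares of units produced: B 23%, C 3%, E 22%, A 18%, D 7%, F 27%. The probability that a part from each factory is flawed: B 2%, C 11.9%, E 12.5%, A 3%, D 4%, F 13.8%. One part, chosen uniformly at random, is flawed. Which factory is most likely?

F

By Bayes' rule, posterior ∝ prior × likelihood:
  B: 0.23 × 0.02 = 0.0046
  C: 0.03 × 0.119 = 0.00357
  E: 0.22 × 0.125 = 0.0275
  A: 0.18 × 0.03 = 0.0054
  D: 0.07 × 0.04 = 0.0028
  F: 0.27 × 0.138 = 0.03726
Total = 0.08113.
Largest term belongs to F, so F is most probable.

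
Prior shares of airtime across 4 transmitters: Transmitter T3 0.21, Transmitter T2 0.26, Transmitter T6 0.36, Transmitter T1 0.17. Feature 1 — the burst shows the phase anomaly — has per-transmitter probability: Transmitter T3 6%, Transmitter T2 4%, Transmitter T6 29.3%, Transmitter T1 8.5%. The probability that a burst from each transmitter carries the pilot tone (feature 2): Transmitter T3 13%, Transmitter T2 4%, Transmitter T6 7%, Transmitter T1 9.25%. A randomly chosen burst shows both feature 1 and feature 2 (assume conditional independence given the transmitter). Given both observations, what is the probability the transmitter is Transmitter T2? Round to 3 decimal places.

By Bayes' rule, posterior ∝ prior × likelihood:
  Transmitter T3: 0.21 × 0.06 × 0.13 = 0.001638
  Transmitter T2: 0.26 × 0.04 × 0.04 = 0.000416
  Transmitter T6: 0.36 × 0.293 × 0.07 = 0.0073836
  Transmitter T1: 0.17 × 0.085 × 0.0925 = 0.001336625
Sum = 0.010774225.
P(Transmitter T2 | evidence) = 0.000416 / 0.010774225 ≈ 0.039.

0.039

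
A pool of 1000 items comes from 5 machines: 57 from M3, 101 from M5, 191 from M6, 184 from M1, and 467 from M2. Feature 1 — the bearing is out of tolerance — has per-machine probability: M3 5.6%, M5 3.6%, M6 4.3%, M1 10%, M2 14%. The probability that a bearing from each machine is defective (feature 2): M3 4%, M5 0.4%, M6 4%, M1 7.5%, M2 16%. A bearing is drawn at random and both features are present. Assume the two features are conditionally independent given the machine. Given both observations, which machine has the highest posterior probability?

M2

Compute prior × likelihood for every hypothesis:
  M3: 0.057 × 0.056 × 0.04 = 0.00012768
  M5: 0.101 × 0.036 × 0.004 = 0.000014544
  M6: 0.191 × 0.043 × 0.04 = 0.00032852
  M1: 0.184 × 0.1 × 0.075 = 0.00138
  M2: 0.467 × 0.14 × 0.16 = 0.0104608
Sum = 0.012311544.
Largest term belongs to M2, so M2 is most probable.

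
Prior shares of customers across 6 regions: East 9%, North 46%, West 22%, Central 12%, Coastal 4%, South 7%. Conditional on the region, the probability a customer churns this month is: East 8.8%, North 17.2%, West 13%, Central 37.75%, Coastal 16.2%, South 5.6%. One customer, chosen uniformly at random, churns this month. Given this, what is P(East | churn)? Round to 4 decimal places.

0.0462

Unnormalized posteriors (prior × likelihood):
  East: 0.09 × 0.088 = 0.00792
  North: 0.46 × 0.172 = 0.07912
  West: 0.22 × 0.13 = 0.0286
  Central: 0.12 × 0.3775 = 0.0453
  Coastal: 0.04 × 0.162 = 0.00648
  South: 0.07 × 0.056 = 0.00392
Total = 0.17134.
P(East | evidence) = 0.00792 / 0.17134 ≈ 0.0462.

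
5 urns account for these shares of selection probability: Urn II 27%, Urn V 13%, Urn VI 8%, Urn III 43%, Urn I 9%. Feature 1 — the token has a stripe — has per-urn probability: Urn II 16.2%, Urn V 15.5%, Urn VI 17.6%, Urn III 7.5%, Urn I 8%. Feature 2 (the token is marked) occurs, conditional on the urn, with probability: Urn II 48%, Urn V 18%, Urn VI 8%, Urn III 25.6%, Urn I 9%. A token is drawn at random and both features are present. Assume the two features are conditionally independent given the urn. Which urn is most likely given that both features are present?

Compute prior × likelihood for every hypothesis:
  Urn II: 0.27 × 0.162 × 0.48 = 0.0209952
  Urn V: 0.13 × 0.155 × 0.18 = 0.003627
  Urn VI: 0.08 × 0.176 × 0.08 = 0.0011264
  Urn III: 0.43 × 0.075 × 0.256 = 0.008256
  Urn I: 0.09 × 0.08 × 0.09 = 0.000648
Total = 0.0346526.
Largest term belongs to Urn II, so Urn II is most probable.

Urn II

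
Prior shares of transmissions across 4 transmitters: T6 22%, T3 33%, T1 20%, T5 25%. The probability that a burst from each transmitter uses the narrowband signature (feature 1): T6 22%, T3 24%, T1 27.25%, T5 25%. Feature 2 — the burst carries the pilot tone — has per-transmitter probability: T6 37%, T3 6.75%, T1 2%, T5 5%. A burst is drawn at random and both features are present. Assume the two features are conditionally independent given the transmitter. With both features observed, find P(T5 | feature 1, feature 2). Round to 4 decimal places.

0.1138

Prior × likelihood for each hypothesis:
  T6: 0.22 × 0.22 × 0.37 = 0.017908
  T3: 0.33 × 0.24 × 0.0675 = 0.005346
  T1: 0.2 × 0.2725 × 0.02 = 0.00109
  T5: 0.25 × 0.25 × 0.05 = 0.003125
Normalizing constant = 0.027469.
P(T5 | evidence) = 0.003125 / 0.027469 ≈ 0.1138.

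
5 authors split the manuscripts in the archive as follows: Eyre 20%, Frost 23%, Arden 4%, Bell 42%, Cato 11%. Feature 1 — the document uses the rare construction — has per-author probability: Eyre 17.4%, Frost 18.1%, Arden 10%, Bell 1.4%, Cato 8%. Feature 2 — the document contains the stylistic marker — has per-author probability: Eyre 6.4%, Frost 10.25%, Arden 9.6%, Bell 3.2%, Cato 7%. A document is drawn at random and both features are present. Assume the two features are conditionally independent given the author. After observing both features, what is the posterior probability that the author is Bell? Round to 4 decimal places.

0.0245

Unnormalized posteriors (prior × likelihood):
  Eyre: 0.2 × 0.174 × 0.064 = 0.0022272
  Frost: 0.23 × 0.181 × 0.1025 = 0.004267075
  Arden: 0.04 × 0.1 × 0.096 = 0.000384
  Bell: 0.42 × 0.014 × 0.032 = 0.00018816
  Cato: 0.11 × 0.08 × 0.07 = 0.000616
Sum = 0.007682435.
P(Bell | evidence) = 0.00018816 / 0.007682435 ≈ 0.0245.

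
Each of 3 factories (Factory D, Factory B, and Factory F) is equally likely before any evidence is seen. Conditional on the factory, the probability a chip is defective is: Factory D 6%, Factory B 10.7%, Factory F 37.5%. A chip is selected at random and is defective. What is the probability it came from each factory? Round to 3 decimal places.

Factory D 0.111, Factory B 0.197, Factory F 0.692

With a uniform prior (1/3 each), posterior ∝ likelihood:
  Factory D: 0.06
  Factory B: 0.107
  Factory F: 0.375
Sum = 0.542.
P(Factory D | defective) = 0.06/0.542 ≈ 0.111
P(Factory B | defective) = 0.107/0.542 ≈ 0.197
P(Factory F | defective) = 0.375/0.542 ≈ 0.692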